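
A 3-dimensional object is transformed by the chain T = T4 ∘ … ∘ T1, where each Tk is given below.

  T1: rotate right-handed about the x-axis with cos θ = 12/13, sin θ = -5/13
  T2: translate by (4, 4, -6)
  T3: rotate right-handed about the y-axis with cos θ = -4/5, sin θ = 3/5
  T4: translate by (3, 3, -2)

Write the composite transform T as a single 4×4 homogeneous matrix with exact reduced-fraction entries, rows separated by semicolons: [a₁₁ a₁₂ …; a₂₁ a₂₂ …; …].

T1 = [1 0 0 0; 0 12/13 5/13 0; 0 -5/13 12/13 0; 0 0 0 1]
T2·T1 = [1 0 0 4; 0 12/13 5/13 4; 0 -5/13 12/13 -6; 0 0 0 1]
T3·…·T1 = [-4/5 -3/13 36/65 -34/5; 0 12/13 5/13 4; -3/5 4/13 -48/65 12/5; 0 0 0 1]
T4·…·T1 = [-4/5 -3/13 36/65 -19/5; 0 12/13 5/13 7; -3/5 4/13 -48/65 2/5; 0 0 0 1]

T = [-4/5 -3/13 36/65 -19/5; 0 12/13 5/13 7; -3/5 4/13 -48/65 2/5; 0 0 0 1]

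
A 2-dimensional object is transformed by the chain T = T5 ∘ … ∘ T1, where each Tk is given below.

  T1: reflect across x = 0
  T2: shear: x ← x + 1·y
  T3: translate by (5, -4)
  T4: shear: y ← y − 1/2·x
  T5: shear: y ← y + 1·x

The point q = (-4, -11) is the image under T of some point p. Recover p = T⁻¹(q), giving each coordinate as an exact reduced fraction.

p = (4, -5)

T1 = [-1 0 0; 0 1 0; 0 0 1]
T2·T1 = [-1 1 0; 0 1 0; 0 0 1]
T3·…·T1 = [-1 1 5; 0 1 -4; 0 0 1]
T4·…·T1 = [-1 1 5; 1/2 1/2 -13/2; 0 0 1]
T5·…·T1 = [-1 1 5; -1/2 3/2 -3/2; 0 0 1]
det M = -1; M⁻¹ = [-3/2 1 9; -1/2 1 4; 0 0 1]
M⁻¹ · (-4, -11)ᵀ = (4, -5)ᵀ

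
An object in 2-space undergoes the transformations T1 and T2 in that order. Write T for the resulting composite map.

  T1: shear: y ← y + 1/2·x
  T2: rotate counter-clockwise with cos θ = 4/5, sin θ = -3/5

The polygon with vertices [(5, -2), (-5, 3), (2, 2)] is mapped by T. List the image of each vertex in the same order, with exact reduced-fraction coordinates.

T1 shear: y ← y + 1/2·x: (5, -2) → (5, 1/2); (-5, 3) → (-5, 1/2); (2, 2) → (2, 3)
T2 rotate counter-clockwise with cos θ = 4/5, sin θ = -3/5: (5, 1/2) → (43/10, -13/5); (-5, 1/2) → (-37/10, 17/5); (2, 3) → (17/5, 6/5)

image vertices: (43/10, -13/5), (-37/10, 17/5), (17/5, 6/5)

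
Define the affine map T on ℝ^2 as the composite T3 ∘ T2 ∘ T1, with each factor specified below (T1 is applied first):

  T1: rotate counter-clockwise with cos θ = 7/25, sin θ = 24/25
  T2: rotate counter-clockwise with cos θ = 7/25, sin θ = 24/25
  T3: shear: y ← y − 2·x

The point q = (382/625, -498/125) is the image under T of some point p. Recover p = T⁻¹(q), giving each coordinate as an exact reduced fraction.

p = (-2, 2)

T1 = [7/25 -24/25 0; 24/25 7/25 0; 0 0 1]
T2·T1 = [-527/625 -336/625 0; 336/625 -527/625 0; 0 0 1]
T3·…·T1 = [-527/625 -336/625 0; 278/125 29/125 0; 0 0 1]
det M = 1; M⁻¹ = [29/125 336/625 0; -278/125 -527/625 0; 0 0 1]
M⁻¹ · (382/625, -498/125)ᵀ = (-2, 2)ᵀ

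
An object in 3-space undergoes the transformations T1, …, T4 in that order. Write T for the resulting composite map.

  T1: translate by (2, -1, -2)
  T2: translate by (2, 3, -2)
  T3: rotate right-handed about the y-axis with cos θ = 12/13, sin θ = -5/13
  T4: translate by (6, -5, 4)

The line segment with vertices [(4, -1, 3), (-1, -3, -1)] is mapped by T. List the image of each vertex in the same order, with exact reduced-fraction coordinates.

T1 translate by (2, -1, -2): (4, -1, 3) → (6, -2, 1); (-1, -3, -1) → (1, -4, -3)
T2 translate by (2, 3, -2): (6, -2, 1) → (8, 1, -1); (1, -4, -3) → (3, -1, -5)
T3 rotate right-handed about the y-axis with cos θ = 12/13, sin θ = -5/13: (8, 1, -1) → (101/13, 1, 28/13); (3, -1, -5) → (61/13, -1, -45/13)
T4 translate by (6, -5, 4): (101/13, 1, 28/13) → (179/13, -4, 80/13); (61/13, -1, -45/13) → (139/13, -6, 7/13)

image vertices: (179/13, -4, 80/13), (139/13, -6, 7/13)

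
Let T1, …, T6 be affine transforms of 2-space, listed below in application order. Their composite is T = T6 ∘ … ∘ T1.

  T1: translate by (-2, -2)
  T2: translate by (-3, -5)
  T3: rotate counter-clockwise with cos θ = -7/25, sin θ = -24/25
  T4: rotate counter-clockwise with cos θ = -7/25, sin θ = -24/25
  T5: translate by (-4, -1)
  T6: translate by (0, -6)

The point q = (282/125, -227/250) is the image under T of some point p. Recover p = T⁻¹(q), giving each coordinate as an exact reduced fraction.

p = (3, -3/2)

T1 = [1 0 -2; 0 1 -2; 0 0 1]
T2·T1 = [1 0 -5; 0 1 -7; 0 0 1]
T3·…·T1 = [-7/25 24/25 -133/25; -24/25 -7/25 169/25; 0 0 1]
T4·…·T1 = [-527/625 -336/625 4987/625; 336/625 -527/625 2009/625; 0 0 1]
T5·…·T1 = [-527/625 -336/625 2487/625; 336/625 -527/625 1384/625; 0 0 1]
T6·…·T1 = [-527/625 -336/625 2487/625; 336/625 -527/625 -2366/625; 0 0 1]
det M = 1; M⁻¹ = [-527/625 336/625 3369/625; -336/625 -527/625 -658/625; 0 0 1]
M⁻¹ · (282/125, -227/250)ᵀ = (3, -3/2)ᵀ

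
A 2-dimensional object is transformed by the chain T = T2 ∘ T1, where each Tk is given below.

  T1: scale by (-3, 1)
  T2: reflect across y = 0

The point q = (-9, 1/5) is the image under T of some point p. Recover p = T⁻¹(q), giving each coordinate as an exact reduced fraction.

p = (3, -1/5)

T1 = [-3 0 0; 0 1 0; 0 0 1]
T2·T1 = [-3 0 0; 0 -1 0; 0 0 1]
det M = 3; M⁻¹ = [-1/3 0 0; 0 -1 0; 0 0 1]
M⁻¹ · (-9, 1/5)ᵀ = (3, -1/5)ᵀ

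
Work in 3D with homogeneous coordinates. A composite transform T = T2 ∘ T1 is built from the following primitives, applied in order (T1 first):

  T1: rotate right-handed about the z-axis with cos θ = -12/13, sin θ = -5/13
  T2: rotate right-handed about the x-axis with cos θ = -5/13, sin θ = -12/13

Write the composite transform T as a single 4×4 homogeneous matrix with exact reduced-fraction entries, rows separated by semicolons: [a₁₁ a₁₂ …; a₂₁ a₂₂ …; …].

T = [-12/13 5/13 0 0; 25/169 60/169 12/13 0; 60/169 144/169 -5/13 0; 0 0 0 1]

T1 = [-12/13 5/13 0 0; -5/13 -12/13 0 0; 0 0 1 0; 0 0 0 1]
T2·T1 = [-12/13 5/13 0 0; 25/169 60/169 12/13 0; 60/169 144/169 -5/13 0; 0 0 0 1]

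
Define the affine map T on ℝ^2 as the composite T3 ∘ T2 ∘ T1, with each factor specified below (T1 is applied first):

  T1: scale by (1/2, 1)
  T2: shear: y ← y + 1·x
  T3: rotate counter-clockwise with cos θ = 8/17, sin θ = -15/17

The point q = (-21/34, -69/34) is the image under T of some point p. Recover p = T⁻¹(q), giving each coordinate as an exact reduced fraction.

T1 = [1/2 0 0; 0 1 0; 0 0 1]
T2·T1 = [1/2 0 0; 1/2 1 0; 0 0 1]
T3·…·T1 = [23/34 15/17 0; -7/34 8/17 0; 0 0 1]
det M = 1/2; M⁻¹ = [16/17 -30/17 0; 7/17 23/17 0; 0 0 1]
M⁻¹ · (-21/34, -69/34)ᵀ = (3, -3)ᵀ

p = (3, -3)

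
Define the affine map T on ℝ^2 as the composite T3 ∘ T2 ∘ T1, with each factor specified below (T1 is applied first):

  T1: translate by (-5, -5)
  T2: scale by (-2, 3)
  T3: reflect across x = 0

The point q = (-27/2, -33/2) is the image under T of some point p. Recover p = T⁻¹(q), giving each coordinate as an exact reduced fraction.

T1 = [1 0 -5; 0 1 -5; 0 0 1]
T2·T1 = [-2 0 10; 0 3 -15; 0 0 1]
T3·…·T1 = [2 0 -10; 0 3 -15; 0 0 1]
det M = 6; M⁻¹ = [1/2 0 5; 0 1/3 5; 0 0 1]
M⁻¹ · (-27/2, -33/2)ᵀ = (-7/4, -1/2)ᵀ

p = (-7/4, -1/2)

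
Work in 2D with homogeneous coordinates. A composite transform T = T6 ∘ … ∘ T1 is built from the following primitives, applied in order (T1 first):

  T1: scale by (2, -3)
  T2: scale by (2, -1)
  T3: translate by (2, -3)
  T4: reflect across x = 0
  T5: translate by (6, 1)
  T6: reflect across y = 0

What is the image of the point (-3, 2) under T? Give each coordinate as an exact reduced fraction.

T(p) = (16, -4)

T1 scale by (2, -3): (-3, 2) → (-6, -6)
T2 scale by (2, -1): (-6, -6) → (-12, 6)
T3 translate by (2, -3): (-12, 6) → (-10, 3)
T4 reflect across x = 0: (-10, 3) → (10, 3)
T5 translate by (6, 1): (10, 3) → (16, 4)
T6 reflect across y = 0: (16, 4) → (16, -4)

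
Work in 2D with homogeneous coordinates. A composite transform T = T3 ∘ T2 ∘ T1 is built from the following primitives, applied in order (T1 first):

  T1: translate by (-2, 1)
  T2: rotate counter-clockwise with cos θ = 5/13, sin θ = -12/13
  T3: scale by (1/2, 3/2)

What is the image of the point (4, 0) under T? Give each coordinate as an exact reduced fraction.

T1 translate by (-2, 1): (4, 0) → (2, 1)
T2 rotate counter-clockwise with cos θ = 5/13, sin θ = -12/13: (2, 1) → (22/13, -19/13)
T3 scale by (1/2, 3/2): (22/13, -19/13) → (11/13, -57/26)

T(p) = (11/13, -57/26)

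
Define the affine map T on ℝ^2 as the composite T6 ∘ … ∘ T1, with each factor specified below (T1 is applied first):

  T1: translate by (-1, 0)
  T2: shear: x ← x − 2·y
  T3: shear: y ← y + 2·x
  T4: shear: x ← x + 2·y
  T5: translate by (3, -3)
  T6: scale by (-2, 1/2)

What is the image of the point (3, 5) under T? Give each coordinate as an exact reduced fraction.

T(p) = (54, -7)

T1 translate by (-1, 0): (3, 5) → (2, 5)
T2 shear: x ← x − 2·y: (2, 5) → (-8, 5)
T3 shear: y ← y + 2·x: (-8, 5) → (-8, -11)
T4 shear: x ← x + 2·y: (-8, -11) → (-30, -11)
T5 translate by (3, -3): (-30, -11) → (-27, -14)
T6 scale by (-2, 1/2): (-27, -14) → (54, -7)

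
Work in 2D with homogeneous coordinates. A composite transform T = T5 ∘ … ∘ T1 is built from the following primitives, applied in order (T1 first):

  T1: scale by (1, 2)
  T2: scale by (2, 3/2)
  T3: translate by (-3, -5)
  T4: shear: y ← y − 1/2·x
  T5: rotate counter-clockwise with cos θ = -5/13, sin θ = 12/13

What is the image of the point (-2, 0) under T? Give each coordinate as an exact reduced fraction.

T(p) = (53/13, -153/26)

T1 scale by (1, 2): (-2, 0) → (-2, 0)
T2 scale by (2, 3/2): (-2, 0) → (-4, 0)
T3 translate by (-3, -5): (-4, 0) → (-7, -5)
T4 shear: y ← y − 1/2·x: (-7, -5) → (-7, -3/2)
T5 rotate counter-clockwise with cos θ = -5/13, sin θ = 12/13: (-7, -3/2) → (53/13, -153/26)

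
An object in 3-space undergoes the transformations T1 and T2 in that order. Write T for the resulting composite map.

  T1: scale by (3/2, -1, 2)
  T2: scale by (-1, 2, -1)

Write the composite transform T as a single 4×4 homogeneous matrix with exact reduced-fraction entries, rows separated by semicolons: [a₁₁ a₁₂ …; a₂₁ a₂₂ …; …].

T = [-3/2 0 0 0; 0 -2 0 0; 0 0 -2 0; 0 0 0 1]

T1 = [3/2 0 0 0; 0 -1 0 0; 0 0 2 0; 0 0 0 1]
T2·T1 = [-3/2 0 0 0; 0 -2 0 0; 0 0 -2 0; 0 0 0 1]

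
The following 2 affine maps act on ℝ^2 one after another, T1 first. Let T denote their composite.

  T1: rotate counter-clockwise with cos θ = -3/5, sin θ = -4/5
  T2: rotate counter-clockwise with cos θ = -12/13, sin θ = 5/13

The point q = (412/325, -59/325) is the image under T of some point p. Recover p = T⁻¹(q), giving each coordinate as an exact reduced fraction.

T1 = [-3/5 4/5 0; -4/5 -3/5 0; 0 0 1]
T2·T1 = [56/65 -33/65 0; 33/65 56/65 0; 0 0 1]
det M = 1; M⁻¹ = [56/65 33/65 0; -33/65 56/65 0; 0 0 1]
M⁻¹ · (412/325, -59/325)ᵀ = (1, -4/5)ᵀ

p = (1, -4/5)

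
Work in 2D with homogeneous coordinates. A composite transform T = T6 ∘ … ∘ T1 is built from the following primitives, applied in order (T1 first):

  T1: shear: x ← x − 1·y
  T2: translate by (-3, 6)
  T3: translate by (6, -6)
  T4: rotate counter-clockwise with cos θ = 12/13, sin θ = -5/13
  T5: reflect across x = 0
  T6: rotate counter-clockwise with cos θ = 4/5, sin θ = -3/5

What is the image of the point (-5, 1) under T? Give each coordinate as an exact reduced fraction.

T1 shear: x ← x − 1·y: (-5, 1) → (-6, 1)
T2 translate by (-3, 6): (-6, 1) → (-9, 7)
T3 translate by (6, -6): (-9, 7) → (-3, 1)
T4 rotate counter-clockwise with cos θ = 12/13, sin θ = -5/13: (-3, 1) → (-31/13, 27/13)
T5 reflect across x = 0: (-31/13, 27/13) → (31/13, 27/13)
T6 rotate counter-clockwise with cos θ = 4/5, sin θ = -3/5: (31/13, 27/13) → (41/13, 3/13)

T(p) = (41/13, 3/13)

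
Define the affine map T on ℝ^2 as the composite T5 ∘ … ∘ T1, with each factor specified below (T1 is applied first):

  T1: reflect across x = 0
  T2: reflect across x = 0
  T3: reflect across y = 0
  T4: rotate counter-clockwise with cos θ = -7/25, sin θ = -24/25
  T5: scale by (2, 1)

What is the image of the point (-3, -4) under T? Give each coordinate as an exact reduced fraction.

T1 reflect across x = 0: (-3, -4) → (3, -4)
T2 reflect across x = 0: (3, -4) → (-3, -4)
T3 reflect across y = 0: (-3, -4) → (-3, 4)
T4 rotate counter-clockwise with cos θ = -7/25, sin θ = -24/25: (-3, 4) → (117/25, 44/25)
T5 scale by (2, 1): (117/25, 44/25) → (234/25, 44/25)

T(p) = (234/25, 44/25)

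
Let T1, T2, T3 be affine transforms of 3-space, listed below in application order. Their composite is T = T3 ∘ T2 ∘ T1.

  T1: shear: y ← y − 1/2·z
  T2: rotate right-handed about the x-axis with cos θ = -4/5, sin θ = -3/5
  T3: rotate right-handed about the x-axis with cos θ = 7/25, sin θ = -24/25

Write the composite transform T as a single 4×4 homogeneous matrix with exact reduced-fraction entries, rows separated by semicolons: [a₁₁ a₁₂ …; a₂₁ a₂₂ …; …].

T = [1 0 0 0; 0 -4/5 -1/5 0; 0 3/5 -11/10 0; 0 0 0 1]

T1 = [1 0 0 0; 0 1 -1/2 0; 0 0 1 0; 0 0 0 1]
T2·T1 = [1 0 0 0; 0 -4/5 1 0; 0 -3/5 -1/2 0; 0 0 0 1]
T3·…·T1 = [1 0 0 0; 0 -4/5 -1/5 0; 0 3/5 -11/10 0; 0 0 0 1]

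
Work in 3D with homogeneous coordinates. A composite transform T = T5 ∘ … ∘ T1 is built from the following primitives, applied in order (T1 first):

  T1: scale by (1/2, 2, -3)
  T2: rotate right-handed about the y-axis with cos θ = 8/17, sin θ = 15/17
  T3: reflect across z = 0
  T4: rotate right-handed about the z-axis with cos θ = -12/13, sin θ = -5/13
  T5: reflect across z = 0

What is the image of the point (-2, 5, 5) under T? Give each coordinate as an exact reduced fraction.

T(p) = (3646/221, -875/221, -105/17)

T1 scale by (1/2, 2, -3): (-2, 5, 5) → (-1, 10, -15)
T2 rotate right-handed about the y-axis with cos θ = 8/17, sin θ = 15/17: (-1, 10, -15) → (-233/17, 10, -105/17)
T3 reflect across z = 0: (-233/17, 10, -105/17) → (-233/17, 10, 105/17)
T4 rotate right-handed about the z-axis with cos θ = -12/13, sin θ = -5/13: (-233/17, 10, 105/17) → (3646/221, -875/221, 105/17)
T5 reflect across z = 0: (3646/221, -875/221, 105/17) → (3646/221, -875/221, -105/17)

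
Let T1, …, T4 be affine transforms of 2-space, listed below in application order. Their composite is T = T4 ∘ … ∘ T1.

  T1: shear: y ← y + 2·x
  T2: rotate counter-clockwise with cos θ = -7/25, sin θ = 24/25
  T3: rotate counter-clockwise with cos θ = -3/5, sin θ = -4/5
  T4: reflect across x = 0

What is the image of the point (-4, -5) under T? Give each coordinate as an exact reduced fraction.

T1 shear: y ← y + 2·x: (-4, -5) → (-4, -13)
T2 rotate counter-clockwise with cos θ = -7/25, sin θ = 24/25: (-4, -13) → (68/5, -1/5)
T3 rotate counter-clockwise with cos θ = -3/5, sin θ = -4/5: (68/5, -1/5) → (-208/25, -269/25)
T4 reflect across x = 0: (-208/25, -269/25) → (208/25, -269/25)

T(p) = (208/25, -269/25)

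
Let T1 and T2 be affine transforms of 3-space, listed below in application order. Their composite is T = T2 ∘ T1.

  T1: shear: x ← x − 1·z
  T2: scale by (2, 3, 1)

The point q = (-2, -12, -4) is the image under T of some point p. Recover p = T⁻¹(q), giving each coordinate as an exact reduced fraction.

T1 = [1 0 -1 0; 0 1 0 0; 0 0 1 0; 0 0 0 1]
T2·T1 = [2 0 -2 0; 0 3 0 0; 0 0 1 0; 0 0 0 1]
det M = 6; M⁻¹ = [1/2 0 1 0; 0 1/3 0 0; 0 0 1 0; 0 0 0 1]
M⁻¹ · (-2, -12, -4)ᵀ = (-5, -4, -4)ᵀ

p = (-5, -4, -4)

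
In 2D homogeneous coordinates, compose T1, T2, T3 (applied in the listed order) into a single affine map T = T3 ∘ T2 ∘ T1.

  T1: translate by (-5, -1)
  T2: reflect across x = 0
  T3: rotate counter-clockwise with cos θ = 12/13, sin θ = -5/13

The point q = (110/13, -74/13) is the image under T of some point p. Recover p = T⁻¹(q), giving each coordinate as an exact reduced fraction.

p = (-5, -1)

T1 = [1 0 -5; 0 1 -1; 0 0 1]
T2·T1 = [-1 0 5; 0 1 -1; 0 0 1]
T3·…·T1 = [-12/13 5/13 55/13; 5/13 12/13 -37/13; 0 0 1]
det M = -1; M⁻¹ = [-12/13 5/13 5; 5/13 12/13 1; 0 0 1]
M⁻¹ · (110/13, -74/13)ᵀ = (-5, -1)ᵀ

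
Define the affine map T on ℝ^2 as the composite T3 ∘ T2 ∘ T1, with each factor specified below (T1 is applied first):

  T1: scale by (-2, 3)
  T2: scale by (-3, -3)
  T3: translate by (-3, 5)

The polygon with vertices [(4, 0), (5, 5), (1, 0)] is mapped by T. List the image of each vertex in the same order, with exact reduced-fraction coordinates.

T1 scale by (-2, 3): (4, 0) → (-8, 0); (5, 5) → (-10, 15); (1, 0) → (-2, 0)
T2 scale by (-3, -3): (-8, 0) → (24, 0); (-10, 15) → (30, -45); (-2, 0) → (6, 0)
T3 translate by (-3, 5): (24, 0) → (21, 5); (30, -45) → (27, -40); (6, 0) → (3, 5)

image vertices: (21, 5), (27, -40), (3, 5)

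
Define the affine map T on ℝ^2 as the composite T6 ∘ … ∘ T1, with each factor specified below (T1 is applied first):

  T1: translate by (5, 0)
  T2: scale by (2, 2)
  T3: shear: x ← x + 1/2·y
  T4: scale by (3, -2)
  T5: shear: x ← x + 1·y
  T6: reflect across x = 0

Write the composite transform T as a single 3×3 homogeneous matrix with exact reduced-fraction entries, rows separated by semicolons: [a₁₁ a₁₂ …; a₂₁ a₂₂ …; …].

T = [-6 1 -30; 0 -4 0; 0 0 1]

T1 = [1 0 5; 0 1 0; 0 0 1]
T2·T1 = [2 0 10; 0 2 0; 0 0 1]
T3·…·T1 = [2 1 10; 0 2 0; 0 0 1]
T4·…·T1 = [6 3 30; 0 -4 0; 0 0 1]
T5·…·T1 = [6 -1 30; 0 -4 0; 0 0 1]
T6·…·T1 = [-6 1 -30; 0 -4 0; 0 0 1]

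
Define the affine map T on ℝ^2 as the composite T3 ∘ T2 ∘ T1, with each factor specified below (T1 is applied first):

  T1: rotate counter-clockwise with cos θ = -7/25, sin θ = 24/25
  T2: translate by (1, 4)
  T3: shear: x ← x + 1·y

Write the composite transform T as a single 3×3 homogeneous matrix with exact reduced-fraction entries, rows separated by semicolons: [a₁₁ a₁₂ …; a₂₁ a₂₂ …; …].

T = [17/25 -31/25 5; 24/25 -7/25 4; 0 0 1]

T1 = [-7/25 -24/25 0; 24/25 -7/25 0; 0 0 1]
T2·T1 = [-7/25 -24/25 1; 24/25 -7/25 4; 0 0 1]
T3·…·T1 = [17/25 -31/25 5; 24/25 -7/25 4; 0 0 1]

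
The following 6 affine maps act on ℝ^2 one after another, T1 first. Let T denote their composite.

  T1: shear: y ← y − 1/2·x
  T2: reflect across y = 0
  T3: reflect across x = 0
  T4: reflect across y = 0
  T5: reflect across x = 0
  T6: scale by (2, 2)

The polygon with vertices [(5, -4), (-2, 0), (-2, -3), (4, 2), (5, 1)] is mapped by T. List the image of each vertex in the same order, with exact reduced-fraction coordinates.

T1 shear: y ← y − 1/2·x: (5, -4) → (5, -13/2); (-2, 0) → (-2, 1); (-2, -3) → (-2, -2); (4, 2) → (4, 0); (5, 1) → (5, -3/2)
T2 reflect across y = 0: (5, -13/2) → (5, 13/2); (-2, 1) → (-2, -1); (-2, -2) → (-2, 2); (4, 0) → (4, 0); (5, -3/2) → (5, 3/2)
T3 reflect across x = 0: (5, 13/2) → (-5, 13/2); (-2, -1) → (2, -1); (-2, 2) → (2, 2); (4, 0) → (-4, 0); (5, 3/2) → (-5, 3/2)
T4 reflect across y = 0: (-5, 13/2) → (-5, -13/2); (2, -1) → (2, 1); (2, 2) → (2, -2); (-4, 0) → (-4, 0); (-5, 3/2) → (-5, -3/2)
T5 reflect across x = 0: (-5, -13/2) → (5, -13/2); (2, 1) → (-2, 1); (2, -2) → (-2, -2); (-4, 0) → (4, 0); (-5, -3/2) → (5, -3/2)
T6 scale by (2, 2): (5, -13/2) → (10, -13); (-2, 1) → (-4, 2); (-2, -2) → (-4, -4); (4, 0) → (8, 0); (5, -3/2) → (10, -3)

image vertices: (10, -13), (-4, 2), (-4, -4), (8, 0), (10, -3)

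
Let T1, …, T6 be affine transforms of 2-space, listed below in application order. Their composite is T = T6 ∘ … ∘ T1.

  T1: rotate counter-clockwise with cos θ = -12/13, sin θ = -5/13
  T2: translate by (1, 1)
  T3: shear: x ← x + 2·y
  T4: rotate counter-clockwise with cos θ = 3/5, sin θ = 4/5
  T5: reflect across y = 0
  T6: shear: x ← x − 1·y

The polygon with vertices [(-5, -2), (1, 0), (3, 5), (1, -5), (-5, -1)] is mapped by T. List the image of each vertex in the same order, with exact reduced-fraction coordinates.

image vertices: (1247/65, -934/65), (111/65, -92/65), (-792/65, 674/65), (716/65, -652/65), (1126/65, -822/65)

T1 rotate counter-clockwise with cos θ = -12/13, sin θ = -5/13: (-5, -2) → (50/13, 49/13); (1, 0) → (-12/13, -5/13); (3, 5) → (-11/13, -75/13); (1, -5) → (-37/13, 55/13); (-5, -1) → (55/13, 37/13)
T2 translate by (1, 1): (50/13, 49/13) → (63/13, 62/13); (-12/13, -5/13) → (1/13, 8/13); (-11/13, -75/13) → (2/13, -62/13); (-37/13, 55/13) → (-24/13, 68/13); (55/13, 37/13) → (68/13, 50/13)
T3 shear: x ← x + 2·y: (63/13, 62/13) → (187/13, 62/13); (1/13, 8/13) → (17/13, 8/13); (2/13, -62/13) → (-122/13, -62/13); (-24/13, 68/13) → (112/13, 68/13); (68/13, 50/13) → (168/13, 50/13)
T4 rotate counter-clockwise with cos θ = 3/5, sin θ = 4/5: (187/13, 62/13) → (313/65, 934/65); (17/13, 8/13) → (19/65, 92/65); (-122/13, -62/13) → (-118/65, -674/65); (112/13, 68/13) → (64/65, 652/65); (168/13, 50/13) → (304/65, 822/65)
T5 reflect across y = 0: (313/65, 934/65) → (313/65, -934/65); (19/65, 92/65) → (19/65, -92/65); (-118/65, -674/65) → (-118/65, 674/65); (64/65, 652/65) → (64/65, -652/65); (304/65, 822/65) → (304/65, -822/65)
T6 shear: x ← x − 1·y: (313/65, -934/65) → (1247/65, -934/65); (19/65, -92/65) → (111/65, -92/65); (-118/65, 674/65) → (-792/65, 674/65); (64/65, -652/65) → (716/65, -652/65); (304/65, -822/65) → (1126/65, -822/65)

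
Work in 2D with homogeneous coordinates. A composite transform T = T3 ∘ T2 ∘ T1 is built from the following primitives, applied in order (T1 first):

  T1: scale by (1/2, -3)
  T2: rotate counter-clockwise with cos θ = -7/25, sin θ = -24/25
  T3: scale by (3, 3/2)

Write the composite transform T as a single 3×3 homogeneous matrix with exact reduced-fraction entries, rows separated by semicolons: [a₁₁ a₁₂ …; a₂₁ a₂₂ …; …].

T = [-21/50 -216/25 0; -18/25 63/50 0; 0 0 1]

T1 = [1/2 0 0; 0 -3 0; 0 0 1]
T2·T1 = [-7/50 -72/25 0; -12/25 21/25 0; 0 0 1]
T3·…·T1 = [-21/50 -216/25 0; -18/25 63/50 0; 0 0 1]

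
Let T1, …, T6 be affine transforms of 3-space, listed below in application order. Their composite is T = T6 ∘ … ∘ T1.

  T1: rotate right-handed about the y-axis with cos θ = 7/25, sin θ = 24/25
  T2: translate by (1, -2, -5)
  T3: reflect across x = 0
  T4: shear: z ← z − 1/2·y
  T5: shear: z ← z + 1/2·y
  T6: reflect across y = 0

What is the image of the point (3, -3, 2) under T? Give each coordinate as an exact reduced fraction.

T(p) = (-94/25, 5, -183/25)

T1 rotate right-handed about the y-axis with cos θ = 7/25, sin θ = 24/25: (3, -3, 2) → (69/25, -3, -58/25)
T2 translate by (1, -2, -5): (69/25, -3, -58/25) → (94/25, -5, -183/25)
T3 reflect across x = 0: (94/25, -5, -183/25) → (-94/25, -5, -183/25)
T4 shear: z ← z − 1/2·y: (-94/25, -5, -183/25) → (-94/25, -5, -241/50)
T5 shear: z ← z + 1/2·y: (-94/25, -5, -241/50) → (-94/25, -5, -183/25)
T6 reflect across y = 0: (-94/25, -5, -183/25) → (-94/25, 5, -183/25)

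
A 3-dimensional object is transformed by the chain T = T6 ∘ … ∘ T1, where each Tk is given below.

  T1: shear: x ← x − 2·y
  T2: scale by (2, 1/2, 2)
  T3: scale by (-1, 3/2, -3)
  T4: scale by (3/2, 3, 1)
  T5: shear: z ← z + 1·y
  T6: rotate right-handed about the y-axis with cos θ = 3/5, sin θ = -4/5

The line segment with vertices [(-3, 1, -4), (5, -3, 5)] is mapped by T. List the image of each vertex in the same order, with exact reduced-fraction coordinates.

image vertices: (-12, 9/4, 111/4), (48/5, -27/4, -969/20)

T1 shear: x ← x − 2·y: (-3, 1, -4) → (-5, 1, -4); (5, -3, 5) → (11, -3, 5)
T2 scale by (2, 1/2, 2): (-5, 1, -4) → (-10, 1/2, -8); (11, -3, 5) → (22, -3/2, 10)
T3 scale by (-1, 3/2, -3): (-10, 1/2, -8) → (10, 3/4, 24); (22, -3/2, 10) → (-22, -9/4, -30)
T4 scale by (3/2, 3, 1): (10, 3/4, 24) → (15, 9/4, 24); (-22, -9/4, -30) → (-33, -27/4, -30)
T5 shear: z ← z + 1·y: (15, 9/4, 24) → (15, 9/4, 105/4); (-33, -27/4, -30) → (-33, -27/4, -147/4)
T6 rotate right-handed about the y-axis with cos θ = 3/5, sin θ = -4/5: (15, 9/4, 105/4) → (-12, 9/4, 111/4); (-33, -27/4, -147/4) → (48/5, -27/4, -969/20)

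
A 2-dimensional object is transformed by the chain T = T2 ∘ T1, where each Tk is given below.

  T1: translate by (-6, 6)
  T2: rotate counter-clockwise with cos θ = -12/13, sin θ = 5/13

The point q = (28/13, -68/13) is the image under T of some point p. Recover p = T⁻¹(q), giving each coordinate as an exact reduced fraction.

T1 = [1 0 -6; 0 1 6; 0 0 1]
T2·T1 = [-12/13 -5/13 42/13; 5/13 -12/13 -102/13; 0 0 1]
det M = 1; M⁻¹ = [-12/13 5/13 6; -5/13 -12/13 -6; 0 0 1]
M⁻¹ · (28/13, -68/13)ᵀ = (2, -2)ᵀ

p = (2, -2)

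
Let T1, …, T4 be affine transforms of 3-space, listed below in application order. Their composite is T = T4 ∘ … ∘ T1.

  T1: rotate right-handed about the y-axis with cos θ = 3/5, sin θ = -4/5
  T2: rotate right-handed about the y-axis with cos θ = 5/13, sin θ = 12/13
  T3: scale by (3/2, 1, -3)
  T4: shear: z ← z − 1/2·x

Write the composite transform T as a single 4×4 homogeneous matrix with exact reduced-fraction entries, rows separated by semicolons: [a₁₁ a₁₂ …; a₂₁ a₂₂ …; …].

T1 = [3/5 0 -4/5 0; 0 1 0 0; 4/5 0 3/5 0; 0 0 0 1]
T2·T1 = [63/65 0 16/65 0; 0 1 0 0; -16/65 0 63/65 0; 0 0 0 1]
T3·…·T1 = [189/130 0 24/65 0; 0 1 0 0; 48/65 0 -189/65 0; 0 0 0 1]
T4·…·T1 = [189/130 0 24/65 0; 0 1 0 0; 3/260 0 -201/65 0; 0 0 0 1]

T = [189/130 0 24/65 0; 0 1 0 0; 3/260 0 -201/65 0; 0 0 0 1]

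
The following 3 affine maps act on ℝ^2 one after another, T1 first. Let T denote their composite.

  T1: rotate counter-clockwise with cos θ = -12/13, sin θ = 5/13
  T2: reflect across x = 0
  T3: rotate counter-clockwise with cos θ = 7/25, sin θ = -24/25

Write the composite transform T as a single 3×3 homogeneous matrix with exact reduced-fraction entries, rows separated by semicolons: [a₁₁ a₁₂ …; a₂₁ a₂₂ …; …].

T = [204/325 -253/325 0; -253/325 -204/325 0; 0 0 1]

T1 = [-12/13 -5/13 0; 5/13 -12/13 0; 0 0 1]
T2·T1 = [12/13 5/13 0; 5/13 -12/13 0; 0 0 1]
T3·…·T1 = [204/325 -253/325 0; -253/325 -204/325 0; 0 0 1]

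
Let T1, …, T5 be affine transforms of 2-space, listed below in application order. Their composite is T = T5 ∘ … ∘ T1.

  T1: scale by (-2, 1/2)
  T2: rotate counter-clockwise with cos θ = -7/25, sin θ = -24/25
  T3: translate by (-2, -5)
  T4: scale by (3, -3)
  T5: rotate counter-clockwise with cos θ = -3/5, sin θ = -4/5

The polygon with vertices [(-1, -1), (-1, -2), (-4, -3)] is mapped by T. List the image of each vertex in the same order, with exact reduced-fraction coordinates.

T1 scale by (-2, 1/2): (-1, -1) → (2, -1/2); (-1, -2) → (2, -1); (-4, -3) → (8, -3/2)
T2 rotate counter-clockwise with cos θ = -7/25, sin θ = -24/25: (2, -1/2) → (-26/25, -89/50); (2, -1) → (-38/25, -41/25); (8, -3/2) → (-92/25, -363/50)
T3 translate by (-2, -5): (-26/25, -89/50) → (-76/25, -339/50); (-38/25, -41/25) → (-88/25, -166/25); (-92/25, -363/50) → (-142/25, -613/50)
T4 scale by (3, -3): (-76/25, -339/50) → (-228/25, 1017/50); (-88/25, -166/25) → (-264/25, 498/25); (-142/25, -613/50) → (-426/25, 1839/50)
T5 rotate counter-clockwise with cos θ = -3/5, sin θ = -4/5: (-228/25, 1017/50) → (2718/125, -1227/250); (-264/25, 498/25) → (2784/125, -438/125); (-426/25, 1839/50) → (4956/125, -2109/250)

image vertices: (2718/125, -1227/250), (2784/125, -438/125), (4956/125, -2109/250)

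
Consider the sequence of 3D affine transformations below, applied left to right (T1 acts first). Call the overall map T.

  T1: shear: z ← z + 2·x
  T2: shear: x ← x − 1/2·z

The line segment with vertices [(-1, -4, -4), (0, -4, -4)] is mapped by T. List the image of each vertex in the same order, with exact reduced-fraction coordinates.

T1 shear: z ← z + 2·x: (-1, -4, -4) → (-1, -4, -6); (0, -4, -4) → (0, -4, -4)
T2 shear: x ← x − 1/2·z: (-1, -4, -6) → (2, -4, -6); (0, -4, -4) → (2, -4, -4)

image vertices: (2, -4, -6), (2, -4, -4)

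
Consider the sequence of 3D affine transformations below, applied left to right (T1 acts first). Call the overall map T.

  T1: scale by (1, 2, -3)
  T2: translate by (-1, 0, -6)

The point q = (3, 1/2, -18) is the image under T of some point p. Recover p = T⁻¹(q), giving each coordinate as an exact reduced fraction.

T1 = [1 0 0 0; 0 2 0 0; 0 0 -3 0; 0 0 0 1]
T2·T1 = [1 0 0 -1; 0 2 0 0; 0 0 -3 -6; 0 0 0 1]
det M = -6; M⁻¹ = [1 0 0 1; 0 1/2 0 0; 0 0 -1/3 -2; 0 0 0 1]
M⁻¹ · (3, 1/2, -18)ᵀ = (4, 1/4, 4)ᵀ

p = (4, 1/4, 4)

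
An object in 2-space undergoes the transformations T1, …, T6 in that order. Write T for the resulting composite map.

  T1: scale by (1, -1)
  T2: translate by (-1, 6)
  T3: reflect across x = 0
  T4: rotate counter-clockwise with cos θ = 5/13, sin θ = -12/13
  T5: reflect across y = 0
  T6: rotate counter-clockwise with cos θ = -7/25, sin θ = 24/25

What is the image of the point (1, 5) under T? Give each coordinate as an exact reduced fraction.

T(p) = (36/325, 323/325)

T1 scale by (1, -1): (1, 5) → (1, -5)
T2 translate by (-1, 6): (1, -5) → (0, 1)
T3 reflect across x = 0: (0, 1) → (0, 1)
T4 rotate counter-clockwise with cos θ = 5/13, sin θ = -12/13: (0, 1) → (12/13, 5/13)
T5 reflect across y = 0: (12/13, 5/13) → (12/13, -5/13)
T6 rotate counter-clockwise with cos θ = -7/25, sin θ = 24/25: (12/13, -5/13) → (36/325, 323/325)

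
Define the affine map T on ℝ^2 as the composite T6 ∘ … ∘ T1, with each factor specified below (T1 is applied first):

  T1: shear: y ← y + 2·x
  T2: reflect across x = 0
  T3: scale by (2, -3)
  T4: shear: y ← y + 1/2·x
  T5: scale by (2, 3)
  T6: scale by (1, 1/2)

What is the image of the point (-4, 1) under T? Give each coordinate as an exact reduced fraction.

T(p) = (16, 75/2)

T1 shear: y ← y + 2·x: (-4, 1) → (-4, -7)
T2 reflect across x = 0: (-4, -7) → (4, -7)
T3 scale by (2, -3): (4, -7) → (8, 21)
T4 shear: y ← y + 1/2·x: (8, 21) → (8, 25)
T5 scale by (2, 3): (8, 25) → (16, 75)
T6 scale by (1, 1/2): (16, 75) → (16, 75/2)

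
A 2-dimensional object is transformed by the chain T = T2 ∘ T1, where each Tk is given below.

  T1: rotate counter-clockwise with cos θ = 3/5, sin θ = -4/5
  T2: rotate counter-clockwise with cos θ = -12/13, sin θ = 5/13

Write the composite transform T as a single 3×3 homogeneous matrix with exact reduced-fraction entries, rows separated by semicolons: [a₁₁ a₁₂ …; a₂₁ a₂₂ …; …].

T1 = [3/5 4/5 0; -4/5 3/5 0; 0 0 1]
T2·T1 = [-16/65 -63/65 0; 63/65 -16/65 0; 0 0 1]

T = [-16/65 -63/65 0; 63/65 -16/65 0; 0 0 1]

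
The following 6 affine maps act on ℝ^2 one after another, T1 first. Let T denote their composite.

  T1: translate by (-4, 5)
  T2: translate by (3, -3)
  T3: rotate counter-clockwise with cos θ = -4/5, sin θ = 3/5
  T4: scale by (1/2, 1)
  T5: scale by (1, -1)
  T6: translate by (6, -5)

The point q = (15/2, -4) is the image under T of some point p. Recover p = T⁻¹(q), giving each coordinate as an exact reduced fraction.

T1 = [1 0 -4; 0 1 5; 0 0 1]
T2·T1 = [1 0 -1; 0 1 2; 0 0 1]
T3·…·T1 = [-4/5 -3/5 -2/5; 3/5 -4/5 -11/5; 0 0 1]
T4·…·T1 = [-2/5 -3/10 -1/5; 3/5 -4/5 -11/5; 0 0 1]
T5·…·T1 = [-2/5 -3/10 -1/5; -3/5 4/5 11/5; 0 0 1]
T6·…·T1 = [-2/5 -3/10 29/5; -3/5 4/5 -14/5; 0 0 1]
det M = -1/2; M⁻¹ = [-8/5 -3/5 38/5; -6/5 4/5 46/5; 0 0 1]
M⁻¹ · (15/2, -4)ᵀ = (-2, -3)ᵀ

p = (-2, -3)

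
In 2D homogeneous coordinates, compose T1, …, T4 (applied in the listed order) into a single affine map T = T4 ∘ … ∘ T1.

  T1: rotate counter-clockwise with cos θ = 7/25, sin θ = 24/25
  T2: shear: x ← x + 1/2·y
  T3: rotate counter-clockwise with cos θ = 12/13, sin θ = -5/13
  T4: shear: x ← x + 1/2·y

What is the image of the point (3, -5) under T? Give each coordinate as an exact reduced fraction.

T1 rotate counter-clockwise with cos θ = 7/25, sin θ = 24/25: (3, -5) → (141/25, 37/25)
T2 shear: x ← x + 1/2·y: (141/25, 37/25) → (319/50, 37/25)
T3 rotate counter-clockwise with cos θ = 12/13, sin θ = -5/13: (319/50, 37/25) → (2099/325, -707/650)
T4 shear: x ← x + 1/2·y: (2099/325, -707/650) → (7689/1300, -707/650)

T(p) = (7689/1300, -707/650)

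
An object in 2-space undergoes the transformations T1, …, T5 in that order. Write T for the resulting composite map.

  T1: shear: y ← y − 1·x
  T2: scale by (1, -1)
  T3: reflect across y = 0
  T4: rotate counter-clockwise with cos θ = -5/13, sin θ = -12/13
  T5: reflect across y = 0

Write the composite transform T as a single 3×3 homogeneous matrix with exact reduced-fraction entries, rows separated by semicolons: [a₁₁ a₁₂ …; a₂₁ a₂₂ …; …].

T1 = [1 0 0; -1 1 0; 0 0 1]
T2·T1 = [1 0 0; 1 -1 0; 0 0 1]
T3·…·T1 = [1 0 0; -1 1 0; 0 0 1]
T4·…·T1 = [-17/13 12/13 0; -7/13 -5/13 0; 0 0 1]
T5·…·T1 = [-17/13 12/13 0; 7/13 5/13 0; 0 0 1]

T = [-17/13 12/13 0; 7/13 5/13 0; 0 0 1]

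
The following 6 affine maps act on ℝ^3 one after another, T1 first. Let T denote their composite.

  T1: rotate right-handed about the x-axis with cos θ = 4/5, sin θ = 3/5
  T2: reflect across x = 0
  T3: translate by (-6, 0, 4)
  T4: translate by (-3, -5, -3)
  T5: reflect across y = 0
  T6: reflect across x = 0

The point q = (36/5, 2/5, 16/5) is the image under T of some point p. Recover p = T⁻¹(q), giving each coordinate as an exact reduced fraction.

T1 = [1 0 0 0; 0 4/5 -3/5 0; 0 3/5 4/5 0; 0 0 0 1]
T2·T1 = [-1 0 0 0; 0 4/5 -3/5 0; 0 3/5 4/5 0; 0 0 0 1]
T3·…·T1 = [-1 0 0 -6; 0 4/5 -3/5 0; 0 3/5 4/5 4; 0 0 0 1]
T4·…·T1 = [-1 0 0 -9; 0 4/5 -3/5 -5; 0 3/5 4/5 1; 0 0 0 1]
T5·…·T1 = [-1 0 0 -9; 0 -4/5 3/5 5; 0 3/5 4/5 1; 0 0 0 1]
T6·…·T1 = [1 0 0 9; 0 -4/5 3/5 5; 0 3/5 4/5 1; 0 0 0 1]
det M = -1; M⁻¹ = [1 0 0 -9; 0 -4/5 3/5 17/5; 0 3/5 4/5 -19/5; 0 0 0 1]
M⁻¹ · (36/5, 2/5, 16/5)ᵀ = (-9/5, 5, -1)ᵀ

p = (-9/5, 5, -1)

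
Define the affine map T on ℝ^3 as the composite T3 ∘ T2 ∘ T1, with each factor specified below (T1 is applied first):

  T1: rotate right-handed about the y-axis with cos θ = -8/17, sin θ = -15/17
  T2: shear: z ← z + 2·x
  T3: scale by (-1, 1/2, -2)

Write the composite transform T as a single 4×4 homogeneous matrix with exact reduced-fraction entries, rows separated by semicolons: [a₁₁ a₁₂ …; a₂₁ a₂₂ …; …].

T = [8/17 0 15/17 0; 0 1/2 0 0; 2/17 0 76/17 0; 0 0 0 1]

T1 = [-8/17 0 -15/17 0; 0 1 0 0; 15/17 0 -8/17 0; 0 0 0 1]
T2·T1 = [-8/17 0 -15/17 0; 0 1 0 0; -1/17 0 -38/17 0; 0 0 0 1]
T3·…·T1 = [8/17 0 15/17 0; 0 1/2 0 0; 2/17 0 76/17 0; 0 0 0 1]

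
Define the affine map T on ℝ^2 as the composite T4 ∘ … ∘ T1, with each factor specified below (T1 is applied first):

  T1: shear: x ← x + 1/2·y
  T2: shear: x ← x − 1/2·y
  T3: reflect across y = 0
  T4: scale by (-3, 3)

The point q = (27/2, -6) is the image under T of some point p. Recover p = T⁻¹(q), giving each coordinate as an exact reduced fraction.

T1 = [1 1/2 0; 0 1 0; 0 0 1]
T2·T1 = [1 0 0; 0 1 0; 0 0 1]
T3·…·T1 = [1 0 0; 0 -1 0; 0 0 1]
T4·…·T1 = [-3 0 0; 0 -3 0; 0 0 1]
det M = 9; M⁻¹ = [-1/3 0 0; 0 -1/3 0; 0 0 1]
M⁻¹ · (27/2, -6)ᵀ = (-9/2, 2)ᵀ

p = (-9/2, 2)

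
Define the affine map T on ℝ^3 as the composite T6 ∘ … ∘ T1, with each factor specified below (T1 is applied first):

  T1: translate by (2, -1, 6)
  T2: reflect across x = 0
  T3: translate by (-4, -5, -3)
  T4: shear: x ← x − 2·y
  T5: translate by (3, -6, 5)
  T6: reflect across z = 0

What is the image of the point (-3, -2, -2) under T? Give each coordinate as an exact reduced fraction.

T1 translate by (2, -1, 6): (-3, -2, -2) → (-1, -3, 4)
T2 reflect across x = 0: (-1, -3, 4) → (1, -3, 4)
T3 translate by (-4, -5, -3): (1, -3, 4) → (-3, -8, 1)
T4 shear: x ← x − 2·y: (-3, -8, 1) → (13, -8, 1)
T5 translate by (3, -6, 5): (13, -8, 1) → (16, -14, 6)
T6 reflect across z = 0: (16, -14, 6) → (16, -14, -6)

T(p) = (16, -14, -6)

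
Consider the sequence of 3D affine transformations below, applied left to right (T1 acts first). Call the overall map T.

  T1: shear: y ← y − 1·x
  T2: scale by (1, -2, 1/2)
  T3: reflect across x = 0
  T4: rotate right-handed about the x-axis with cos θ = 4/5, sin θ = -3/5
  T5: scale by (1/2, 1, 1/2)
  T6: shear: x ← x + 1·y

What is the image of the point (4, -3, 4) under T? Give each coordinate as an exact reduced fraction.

T(p) = (52/5, 62/5, -17/5)

T1 shear: y ← y − 1·x: (4, -3, 4) → (4, -7, 4)
T2 scale by (1, -2, 1/2): (4, -7, 4) → (4, 14, 2)
T3 reflect across x = 0: (4, 14, 2) → (-4, 14, 2)
T4 rotate right-handed about the x-axis with cos θ = 4/5, sin θ = -3/5: (-4, 14, 2) → (-4, 62/5, -34/5)
T5 scale by (1/2, 1, 1/2): (-4, 62/5, -34/5) → (-2, 62/5, -17/5)
T6 shear: x ← x + 1·y: (-2, 62/5, -17/5) → (52/5, 62/5, -17/5)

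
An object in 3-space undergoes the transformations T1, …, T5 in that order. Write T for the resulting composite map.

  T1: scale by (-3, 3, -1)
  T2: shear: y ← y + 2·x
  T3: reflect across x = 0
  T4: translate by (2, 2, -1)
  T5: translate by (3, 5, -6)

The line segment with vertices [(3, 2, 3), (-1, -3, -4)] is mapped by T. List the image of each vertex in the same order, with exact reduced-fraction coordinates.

image vertices: (14, -5, -10), (2, 4, -3)

T1 scale by (-3, 3, -1): (3, 2, 3) → (-9, 6, -3); (-1, -3, -4) → (3, -9, 4)
T2 shear: y ← y + 2·x: (-9, 6, -3) → (-9, -12, -3); (3, -9, 4) → (3, -3, 4)
T3 reflect across x = 0: (-9, -12, -3) → (9, -12, -3); (3, -3, 4) → (-3, -3, 4)
T4 translate by (2, 2, -1): (9, -12, -3) → (11, -10, -4); (-3, -3, 4) → (-1, -1, 3)
T5 translate by (3, 5, -6): (11, -10, -4) → (14, -5, -10); (-1, -1, 3) → (2, 4, -3)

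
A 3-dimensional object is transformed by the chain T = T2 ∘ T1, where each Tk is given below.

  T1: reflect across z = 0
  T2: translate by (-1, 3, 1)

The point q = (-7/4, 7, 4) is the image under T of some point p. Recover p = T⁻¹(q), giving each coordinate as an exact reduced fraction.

p = (-3/4, 4, -3)

T1 = [1 0 0 0; 0 1 0 0; 0 0 -1 0; 0 0 0 1]
T2·T1 = [1 0 0 -1; 0 1 0 3; 0 0 -1 1; 0 0 0 1]
det M = -1; M⁻¹ = [1 0 0 1; 0 1 0 -3; 0 0 -1 1; 0 0 0 1]
M⁻¹ · (-7/4, 7, 4)ᵀ = (-3/4, 4, -3)ᵀ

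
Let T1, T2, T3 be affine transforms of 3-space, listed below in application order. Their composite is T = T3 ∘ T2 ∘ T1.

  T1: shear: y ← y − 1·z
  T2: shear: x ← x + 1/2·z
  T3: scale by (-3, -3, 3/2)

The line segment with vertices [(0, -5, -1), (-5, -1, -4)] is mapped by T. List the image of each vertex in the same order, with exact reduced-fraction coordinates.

T1 shear: y ← y − 1·z: (0, -5, -1) → (0, -4, -1); (-5, -1, -4) → (-5, 3, -4)
T2 shear: x ← x + 1/2·z: (0, -4, -1) → (-1/2, -4, -1); (-5, 3, -4) → (-7, 3, -4)
T3 scale by (-3, -3, 3/2): (-1/2, -4, -1) → (3/2, 12, -3/2); (-7, 3, -4) → (21, -9, -6)

image vertices: (3/2, 12, -3/2), (21, -9, -6)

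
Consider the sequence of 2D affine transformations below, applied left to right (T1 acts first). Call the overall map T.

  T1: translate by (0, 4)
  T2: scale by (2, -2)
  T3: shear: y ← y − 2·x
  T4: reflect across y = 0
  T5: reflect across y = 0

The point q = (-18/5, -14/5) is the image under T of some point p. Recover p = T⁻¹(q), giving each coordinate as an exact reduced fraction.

p = (-9/5, 1)

T1 = [1 0 0; 0 1 4; 0 0 1]
T2·T1 = [2 0 0; 0 -2 -8; 0 0 1]
T3·…·T1 = [2 0 0; -4 -2 -8; 0 0 1]
T4·…·T1 = [2 0 0; 4 2 8; 0 0 1]
T5·…·T1 = [2 0 0; -4 -2 -8; 0 0 1]
det M = -4; M⁻¹ = [1/2 0 0; -1 -1/2 -4; 0 0 1]
M⁻¹ · (-18/5, -14/5)ᵀ = (-9/5, 1)ᵀ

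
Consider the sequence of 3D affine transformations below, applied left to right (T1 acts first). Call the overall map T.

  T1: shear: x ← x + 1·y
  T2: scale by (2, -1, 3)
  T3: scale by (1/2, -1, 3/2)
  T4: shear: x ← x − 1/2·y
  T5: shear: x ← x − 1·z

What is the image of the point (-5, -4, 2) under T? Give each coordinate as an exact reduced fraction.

T(p) = (-16, -4, 9)

T1 shear: x ← x + 1·y: (-5, -4, 2) → (-9, -4, 2)
T2 scale by (2, -1, 3): (-9, -4, 2) → (-18, 4, 6)
T3 scale by (1/2, -1, 3/2): (-18, 4, 6) → (-9, -4, 9)
T4 shear: x ← x − 1/2·y: (-9, -4, 9) → (-7, -4, 9)
T5 shear: x ← x − 1·z: (-7, -4, 9) → (-16, -4, 9)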